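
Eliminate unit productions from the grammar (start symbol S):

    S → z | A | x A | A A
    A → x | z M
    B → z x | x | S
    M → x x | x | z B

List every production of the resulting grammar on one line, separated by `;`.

Unit pairs: B ⇒* {A, S}; S ⇒* {A}.
For every A with A ⇒* B via unit rules, add B's non-unit alternatives to A; then delete every rule of the form X → Y.

S → z | x A | A A | x | z M; A → x | z M; B → z x | x | z | x A | A A | z M; M → x x | x | z B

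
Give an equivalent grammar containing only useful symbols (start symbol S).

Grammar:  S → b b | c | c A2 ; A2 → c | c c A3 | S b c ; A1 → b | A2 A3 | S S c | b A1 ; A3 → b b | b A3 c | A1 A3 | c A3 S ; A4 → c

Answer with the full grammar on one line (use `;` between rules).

Generating nonterminals: {A1, A2, A3, A4, S}.
Reachable from S after that: {A1, A2, A3, S}.
Removed useless symbols: {A4} and every production mentioning them.

S → b b | c | c A2; A2 → c | c c A3 | S b c; A1 → b | A2 A3 | S S c | b A1; A3 → b b | b A3 c | A1 A3 | c A3 S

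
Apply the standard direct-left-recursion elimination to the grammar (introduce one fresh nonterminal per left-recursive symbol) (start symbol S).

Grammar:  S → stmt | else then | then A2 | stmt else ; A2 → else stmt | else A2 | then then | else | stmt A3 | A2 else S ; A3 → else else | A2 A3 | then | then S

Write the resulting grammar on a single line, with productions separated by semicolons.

S → stmt | else then | then A2 | stmt else; A2 → else stmt A2' | else A2 A2' | then then A2' | else A2' | stmt A3 A2'; A3 → else else | A2 A3 | then | then S; A2' → else S A2' | epsilon

Left recursion appears on A2.
For A2: α = {else S}, β = {else stmt, else A2, then then, else, stmt A3}. Rewrite as A2 → β A2' and A2' → α A2' | ε.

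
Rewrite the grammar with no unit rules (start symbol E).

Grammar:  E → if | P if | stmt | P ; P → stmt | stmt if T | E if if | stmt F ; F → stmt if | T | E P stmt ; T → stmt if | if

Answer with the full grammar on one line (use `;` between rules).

Unit pairs: E ⇒* {P}; F ⇒* {T}.
For every A with A ⇒* B via unit rules, add B's non-unit alternatives to A; then delete every rule of the form X → Y.

E → if | P if | stmt | stmt if T | E if if | stmt F; P → stmt | stmt if T | E if if | stmt F; F → stmt if | E P stmt | if; T → stmt if | if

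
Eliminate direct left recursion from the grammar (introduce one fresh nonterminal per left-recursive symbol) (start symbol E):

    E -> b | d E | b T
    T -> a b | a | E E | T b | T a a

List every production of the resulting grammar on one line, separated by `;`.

T is directly left-recursive.
For T: α = {b, a a}, β = {a b, a, E E}. Rewrite as T → β T' and T' → α T' | ε.

E -> b | d E | b T; T -> a b T' | a T' | E E T'; T' -> b T' | a a T' | ε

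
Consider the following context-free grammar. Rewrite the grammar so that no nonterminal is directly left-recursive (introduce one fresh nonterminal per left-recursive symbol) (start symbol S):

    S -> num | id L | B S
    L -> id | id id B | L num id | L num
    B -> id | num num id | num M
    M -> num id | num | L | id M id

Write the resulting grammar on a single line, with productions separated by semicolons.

S -> num | id L | B S; L -> id L' | id id B L'; B -> id | num num id | num M; M -> num id | num | L | id M id; L' -> num id L' | num L' | ε

Directly left-recursive nonterminal: L.
For L: α = {num id, num}, β = {id, id id B}. Rewrite as L → β L' and L' → α L' | ε.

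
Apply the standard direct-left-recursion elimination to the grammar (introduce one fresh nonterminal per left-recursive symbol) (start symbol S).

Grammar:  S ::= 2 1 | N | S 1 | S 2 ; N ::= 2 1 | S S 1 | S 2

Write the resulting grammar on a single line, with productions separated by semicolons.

S ::= 2 1 S' | N S'; N ::= 2 1 | S S 1 | S 2; S' ::= 1 S' | 2 S' | ε

Directly left-recursive nonterminal: S.
For S: α = {1, 2}, β = {2 1, N}. Rewrite as S → β S' and S' → α S' | ε.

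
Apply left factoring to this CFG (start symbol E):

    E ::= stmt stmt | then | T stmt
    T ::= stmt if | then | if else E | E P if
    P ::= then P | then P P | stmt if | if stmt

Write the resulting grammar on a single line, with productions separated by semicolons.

E ::= stmt stmt | then | T stmt; T ::= stmt if | then | if else E | E P if; P ::= stmt if | if stmt | then P P'; P' ::= ε | P

P has alternatives sharing prefix 'then P': factor to P → then P P' with P' → ε | P.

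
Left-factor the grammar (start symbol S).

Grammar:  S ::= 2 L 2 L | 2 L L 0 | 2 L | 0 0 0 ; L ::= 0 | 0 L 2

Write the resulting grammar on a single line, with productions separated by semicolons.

S ::= 0 0 0 | 2 L S'; L ::= 0 L'; S' ::= 2 L | L 0 | eps; L' ::= eps | L 2

S has alternatives sharing prefix '2 L': factor to S → 2 L S' with S' → 2 L | L 0 | ε.
L has alternatives sharing prefix '0': factor to L → 0 L' with L' → ε | L 2.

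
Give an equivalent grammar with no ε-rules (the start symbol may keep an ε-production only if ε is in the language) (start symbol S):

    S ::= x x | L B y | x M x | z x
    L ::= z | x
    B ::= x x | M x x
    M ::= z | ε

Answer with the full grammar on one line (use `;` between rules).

Nullable nonterminals: {M}.
ε ∉ L(G), so no ε-production is kept.

S ::= x x | L B y | x M x | z x; L ::= z | x; B ::= x x | M x x; M ::= z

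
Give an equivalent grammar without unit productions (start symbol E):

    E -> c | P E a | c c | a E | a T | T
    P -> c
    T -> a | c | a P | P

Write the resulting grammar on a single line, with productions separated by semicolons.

E -> c | P E a | c c | a E | a T | a | a P; P -> c; T -> c | a | a P

Unit pairs: E ⇒* {P, T}; T ⇒* {P}.
Replace each nonterminal's rules with the union of the non-unit rules of every nonterminal it unit-derives.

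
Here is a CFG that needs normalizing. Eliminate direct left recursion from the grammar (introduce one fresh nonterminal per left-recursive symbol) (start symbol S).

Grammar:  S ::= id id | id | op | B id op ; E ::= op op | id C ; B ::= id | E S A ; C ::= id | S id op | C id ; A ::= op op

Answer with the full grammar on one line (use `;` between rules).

S ::= id id | id | op | B id op; E ::= op op | id C; B ::= id | E S A; C ::= id C' | S id op C'; A ::= op op; C' ::= id C' | ε

Directly left-recursive nonterminal: C.
For C: α = {id}, β = {id, S id op}. Rewrite as C → β C' and C' → α C' | ε.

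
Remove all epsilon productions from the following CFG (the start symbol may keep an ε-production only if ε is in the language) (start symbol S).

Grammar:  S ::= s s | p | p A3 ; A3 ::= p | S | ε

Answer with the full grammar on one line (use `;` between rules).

S ::= s s | p | p A3; A3 ::= p | S

Nullable set = {A3}.
ε ∉ L(G), so no ε-production is kept.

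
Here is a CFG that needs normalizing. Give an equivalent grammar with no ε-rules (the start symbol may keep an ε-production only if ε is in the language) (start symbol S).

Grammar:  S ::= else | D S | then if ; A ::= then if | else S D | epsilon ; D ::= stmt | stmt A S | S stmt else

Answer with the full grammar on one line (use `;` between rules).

The nullable symbols are {A}.
ε ∉ L(G), so no ε-production is kept.
For each production, add variants omitting each subset of nullable occurrences: D → stmt A S gives stmt A S | stmt S.

S ::= else | D S | then if; A ::= then if | else S D; D ::= stmt | stmt A S | stmt S | S stmt else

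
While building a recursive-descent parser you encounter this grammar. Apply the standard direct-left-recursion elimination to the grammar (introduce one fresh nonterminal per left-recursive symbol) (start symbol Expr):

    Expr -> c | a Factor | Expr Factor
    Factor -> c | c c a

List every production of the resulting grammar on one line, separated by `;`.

Expr is directly left-recursive.
For Expr: α = {Factor}, β = {c, a Factor}. Rewrite as Expr → β Expr1 and Expr1 → α Expr1 | ε.

Expr -> c Expr1 | a Factor Expr1; Factor -> c | c c a; Expr1 -> Factor Expr1 | ε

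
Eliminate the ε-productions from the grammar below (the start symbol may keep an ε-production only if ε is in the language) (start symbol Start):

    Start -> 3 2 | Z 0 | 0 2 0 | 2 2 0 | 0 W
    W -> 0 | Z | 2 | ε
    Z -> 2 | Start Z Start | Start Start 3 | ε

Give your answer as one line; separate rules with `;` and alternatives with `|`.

The nullable symbols are {W, Z}.
ε ∉ L(G), so no ε-production is kept.
Add the nullable-subset variants: Start → Z 0 gives Z 0 | 0. Z → Start Z Start gives Start Z Start | Start Start.

Start -> 3 2 | Z 0 | 0 | 0 2 0 | 2 2 0 | 0 W; W -> 0 | Z | 2; Z -> 2 | Start Z Start | Start Start | Start Start 3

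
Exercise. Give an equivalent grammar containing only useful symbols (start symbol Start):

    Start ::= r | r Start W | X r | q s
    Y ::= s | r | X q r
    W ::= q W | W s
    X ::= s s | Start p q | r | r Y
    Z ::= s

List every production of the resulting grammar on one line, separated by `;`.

Generating nonterminals: {Start, X, Y, Z}.
Reachable from Start after that: {Start, X, Y}.
Removed useless symbols: {W, Z} and every production mentioning them.

Start ::= r | X r | q s; Y ::= s | r | X q r; X ::= s s | Start p q | r | r Y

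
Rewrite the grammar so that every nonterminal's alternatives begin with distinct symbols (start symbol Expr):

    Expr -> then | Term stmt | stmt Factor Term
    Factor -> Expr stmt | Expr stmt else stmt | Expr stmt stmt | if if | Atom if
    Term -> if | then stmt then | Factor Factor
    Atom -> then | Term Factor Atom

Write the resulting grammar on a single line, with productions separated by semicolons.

Factor has alternatives sharing prefix 'Expr stmt': factor to Factor → Expr stmt Factor1 with Factor1 → ε | else stmt | stmt.

Expr -> then | Term stmt | stmt Factor Term; Factor -> if if | Atom if | Expr stmt Factor1; Term -> if | then stmt then | Factor Factor; Atom -> then | Term Factor Atom; Factor1 -> ε | else stmt | stmt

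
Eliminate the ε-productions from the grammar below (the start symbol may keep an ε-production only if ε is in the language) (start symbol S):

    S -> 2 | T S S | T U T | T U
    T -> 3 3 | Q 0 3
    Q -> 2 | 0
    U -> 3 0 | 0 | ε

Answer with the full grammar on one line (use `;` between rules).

Nullable set = {U}.
ε ∉ L(G), so no ε-production is kept.
Add the nullable-subset variants: S → T U T gives T U T | T T. S → T U gives T U | T.

S -> 2 | T S S | T U T | T T | T U | T; T -> 3 3 | Q 0 3; Q -> 2 | 0; U -> 3 0 | 0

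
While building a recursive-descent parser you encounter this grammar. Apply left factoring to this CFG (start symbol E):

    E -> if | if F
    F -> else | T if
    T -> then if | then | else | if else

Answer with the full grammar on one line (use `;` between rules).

E has alternatives sharing prefix 'if': factor to E → if E' with E' → ε | F.
T has alternatives sharing prefix 'then': factor to T → then T' with T' → if | ε.

E -> if E'; F -> else | T if; T -> else | if else | then T'; E' -> ε | F; T' -> if | ε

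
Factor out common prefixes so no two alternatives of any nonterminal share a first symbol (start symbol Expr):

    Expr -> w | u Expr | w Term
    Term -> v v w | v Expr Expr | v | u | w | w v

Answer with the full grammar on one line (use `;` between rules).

Expr has alternatives sharing prefix 'w': factor to Expr → w Expr1 with Expr1 → ε | Term.
Term has alternatives sharing prefix 'v': factor to Term → v Term1 with Term1 → v w | Expr Expr | ε.
Term has alternatives sharing prefix 'w': factor to Term → w Term2 with Term2 → ε | v.

Expr -> u Expr | w Expr1; Term -> u | v Term1 | w Term2; Expr1 -> epsilon | Term; Term1 -> v w | Expr Expr | epsilon; Term2 -> epsilon | v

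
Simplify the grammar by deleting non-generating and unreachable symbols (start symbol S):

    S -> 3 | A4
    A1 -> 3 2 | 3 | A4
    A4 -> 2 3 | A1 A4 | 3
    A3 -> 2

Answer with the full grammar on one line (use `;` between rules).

Generating nonterminals: {A1, A3, A4, S}.
Reachable from S after that: {A1, A4, S}.
Removed useless symbols: {A3} and every production mentioning them.

S -> 3 | A4; A1 -> 3 2 | 3 | A4; A4 -> 2 3 | A1 A4 | 3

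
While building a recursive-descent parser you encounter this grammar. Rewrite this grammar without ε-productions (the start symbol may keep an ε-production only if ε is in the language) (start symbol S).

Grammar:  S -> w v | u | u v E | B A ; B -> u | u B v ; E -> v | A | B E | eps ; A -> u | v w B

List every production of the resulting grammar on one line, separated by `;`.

Nullable nonterminals: {E}.
ε ∉ L(G), so no ε-production is kept.
For each production, add variants omitting each subset of nullable occurrences: S → u v E gives u v E | u v. E → B E gives B E | B.

S -> w v | u | u v E | u v | B A; B -> u | u B v; E -> v | A | B E | B; A -> u | v w B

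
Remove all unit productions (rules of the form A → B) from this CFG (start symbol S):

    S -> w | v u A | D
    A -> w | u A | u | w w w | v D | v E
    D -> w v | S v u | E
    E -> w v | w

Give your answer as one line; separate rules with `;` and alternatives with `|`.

S -> w v | w | S v u | v u A; A -> w | u A | u | w w w | v D | v E; D -> w v | w | S v u; E -> w v | w

Unit pairs: D ⇒* {E}; S ⇒* {D, E}.
For every A with A ⇒* B via unit rules, add B's non-unit alternatives to A; then delete every rule of the form X → Y.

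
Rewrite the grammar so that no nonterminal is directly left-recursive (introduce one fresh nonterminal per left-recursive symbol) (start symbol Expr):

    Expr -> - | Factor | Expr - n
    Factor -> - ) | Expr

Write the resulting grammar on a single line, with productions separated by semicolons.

Expr -> - Expr1 | Factor Expr1; Factor -> - ) | Expr; Expr1 -> - n Expr1 | epsilon

Directly left-recursive nonterminal: Expr.
For Expr: α = {- n}, β = {-, Factor}. Rewrite as Expr → β Expr1 and Expr1 → α Expr1 | ε.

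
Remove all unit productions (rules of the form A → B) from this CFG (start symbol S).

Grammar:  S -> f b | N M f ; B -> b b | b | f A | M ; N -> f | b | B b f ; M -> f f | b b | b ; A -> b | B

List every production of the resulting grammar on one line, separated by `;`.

S -> f b | N M f; B -> b b | b | f A | f f; N -> f | b | B b f; M -> f f | b b | b; A -> b b | b | f A | f f

Unit pairs: A ⇒* {B, M}; B ⇒* {M}.
For each unit pair (A, B), copy every non-unit production of B to A, then drop all unit productions.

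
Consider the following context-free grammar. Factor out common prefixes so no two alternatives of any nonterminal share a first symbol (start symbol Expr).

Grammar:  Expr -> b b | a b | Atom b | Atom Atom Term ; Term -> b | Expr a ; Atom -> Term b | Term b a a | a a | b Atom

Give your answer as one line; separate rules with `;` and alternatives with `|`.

Expr -> b b | a b | Atom Expr1; Term -> b | Expr a; Atom -> a a | b Atom | Term b Atom1; Expr1 -> b | Atom Term; Atom1 -> ε | a a

Expr has alternatives sharing prefix 'Atom': factor to Expr → Atom Expr1 with Expr1 → b | Atom Term.
Atom has alternatives sharing prefix 'Term b': factor to Atom → Term b Atom1 with Atom1 → ε | a a.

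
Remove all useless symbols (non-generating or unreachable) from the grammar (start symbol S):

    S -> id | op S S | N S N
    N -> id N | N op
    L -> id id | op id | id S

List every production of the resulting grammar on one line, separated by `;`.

S -> id | op S S

Generating nonterminals: {L, S}.
Reachable from S after that: {S}.
Removed useless symbols: {L, N} and every production mentioning them.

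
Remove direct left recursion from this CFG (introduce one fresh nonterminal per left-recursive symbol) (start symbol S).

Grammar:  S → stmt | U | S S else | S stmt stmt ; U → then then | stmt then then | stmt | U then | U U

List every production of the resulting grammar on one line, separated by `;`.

S → stmt S' | U S'; U → then then U' | stmt then then U' | stmt U'; S' → S else S' | stmt stmt S' | ε; U' → then U' | U U' | ε

Directly left-recursive nonterminals: S, U.
For S: α = {S else, stmt stmt}, β = {stmt, U}. Rewrite as S → β S' and S' → α S' | ε.
For U: α = {then, U}, β = {then then, stmt then then, stmt}. Rewrite as U → β U' and U' → α U' | ε.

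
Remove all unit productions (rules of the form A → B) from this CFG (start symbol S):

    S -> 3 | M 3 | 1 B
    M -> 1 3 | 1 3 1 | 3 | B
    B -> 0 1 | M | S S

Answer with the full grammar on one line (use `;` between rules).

Unit pairs: B ⇒* {M}; M ⇒* {B}.
Replace each nonterminal's rules with the union of the non-unit rules of every nonterminal it unit-derives.

S -> 3 | M 3 | 1 B; M -> 0 1 | S S | 1 3 | 1 3 1 | 3; B -> 0 1 | S S | 1 3 | 1 3 1 | 3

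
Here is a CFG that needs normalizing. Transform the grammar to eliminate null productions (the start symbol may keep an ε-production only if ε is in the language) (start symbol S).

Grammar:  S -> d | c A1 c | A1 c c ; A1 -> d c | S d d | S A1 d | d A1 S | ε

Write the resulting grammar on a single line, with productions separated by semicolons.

S -> d | c A1 c | c c | A1 c c; A1 -> d c | S d d | S A1 d | S d | d A1 S | d S

Nullable set = {A1}.
ε ∉ L(G), so no ε-production is kept.
For each production, add variants omitting each subset of nullable occurrences: S → c A1 c gives c A1 c | c c. A1 → S A1 d gives S A1 d | S d. A1 → d A1 S gives d A1 S | d S.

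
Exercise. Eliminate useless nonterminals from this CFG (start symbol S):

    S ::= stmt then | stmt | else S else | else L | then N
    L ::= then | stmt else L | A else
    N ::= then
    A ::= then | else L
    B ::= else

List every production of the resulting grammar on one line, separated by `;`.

Generating nonterminals: {A, B, L, N, S}.
Reachable from S after that: {A, L, N, S}.
Removed useless symbols: {B} and every production mentioning them.

S ::= stmt then | stmt | else S else | else L | then N; L ::= then | stmt else L | A else; N ::= then; A ::= then | else L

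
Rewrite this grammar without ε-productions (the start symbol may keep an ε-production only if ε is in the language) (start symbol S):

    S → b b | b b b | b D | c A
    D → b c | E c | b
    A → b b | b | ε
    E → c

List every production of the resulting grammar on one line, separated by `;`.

S → b b | b b b | b D | c A | c; D → b c | E c | b; A → b b | b; E → c

The nullable symbols are {A}.
ε ∉ L(G), so no ε-production is kept.
Add the nullable-subset variants: S → c A gives c A | c.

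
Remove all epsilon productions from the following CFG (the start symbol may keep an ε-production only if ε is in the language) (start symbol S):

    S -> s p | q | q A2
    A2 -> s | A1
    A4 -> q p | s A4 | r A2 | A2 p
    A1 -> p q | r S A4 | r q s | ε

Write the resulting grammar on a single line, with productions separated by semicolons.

The nullable symbols are {A1, A2}.
ε ∉ L(G), so no ε-production is kept.
For each production, add variants omitting each subset of nullable occurrences: A4 → r A2 gives r A2 | r. A4 → A2 p gives A2 p | p.

S -> s p | q | q A2; A2 -> s | A1; A4 -> q p | s A4 | r A2 | r | A2 p | p; A1 -> p q | r S A4 | r q s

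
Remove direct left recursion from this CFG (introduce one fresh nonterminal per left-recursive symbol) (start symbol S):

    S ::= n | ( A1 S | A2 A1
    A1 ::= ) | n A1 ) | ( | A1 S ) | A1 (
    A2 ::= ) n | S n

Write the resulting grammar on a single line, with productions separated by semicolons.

Directly left-recursive nonterminal: A1.
For A1: α = {S ), (}, β = {), n A1 ), (}. Rewrite as A1 → β A1' and A1' → α A1' | ε.

S ::= n | ( A1 S | A2 A1; A1 ::= ) A1' | n A1 ) A1' | ( A1'; A2 ::= ) n | S n; A1' ::= S ) A1' | ( A1' | ε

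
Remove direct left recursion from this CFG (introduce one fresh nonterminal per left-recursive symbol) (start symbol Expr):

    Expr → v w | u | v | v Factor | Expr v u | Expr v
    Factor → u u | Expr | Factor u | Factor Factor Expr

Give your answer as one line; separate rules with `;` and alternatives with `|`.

Directly left-recursive nonterminals: Expr, Factor.
For Expr: α = {v u, v}, β = {v w, u, v, v Factor}. Rewrite as Expr → β Expr1 and Expr1 → α Expr1 | ε.
For Factor: α = {u, Factor Expr}, β = {u u, Expr}. Rewrite as Factor → β Factor1 and Factor1 → α Factor1 | ε.

Expr → v w Expr1 | u Expr1 | v Expr1 | v Factor Expr1; Factor → u u Factor1 | Expr Factor1; Expr1 → v u Expr1 | v Expr1 | ε; Factor1 → u Factor1 | Factor Expr Factor1 | ε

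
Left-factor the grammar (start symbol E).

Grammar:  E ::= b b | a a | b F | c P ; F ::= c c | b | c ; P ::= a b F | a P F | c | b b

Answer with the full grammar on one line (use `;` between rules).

E has alternatives sharing prefix 'b': factor to E → b E' with E' → b | F.
F has alternatives sharing prefix 'c': factor to F → c F' with F' → c | ε.
P has alternatives sharing prefix 'a': factor to P → a P' with P' → b F | P F.

E ::= a a | c P | b E'; F ::= b | c F'; P ::= c | b b | a P'; E' ::= b | F; F' ::= c | ε; P' ::= b F | P F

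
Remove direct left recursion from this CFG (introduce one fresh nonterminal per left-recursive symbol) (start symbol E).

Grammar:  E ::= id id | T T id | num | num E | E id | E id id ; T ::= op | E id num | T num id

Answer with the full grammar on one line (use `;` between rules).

Directly left-recursive nonterminals: E, T.
For E: α = {id, id id}, β = {id id, T T id, num, num E}. Rewrite as E → β E' and E' → α E' | ε.
For T: α = {num id}, β = {op, E id num}. Rewrite as T → β T' and T' → α T' | ε.

E ::= id id E' | T T id E' | num E' | num E E'; T ::= op T' | E id num T'; E' ::= id E' | id id E' | ε; T' ::= num id T' | ε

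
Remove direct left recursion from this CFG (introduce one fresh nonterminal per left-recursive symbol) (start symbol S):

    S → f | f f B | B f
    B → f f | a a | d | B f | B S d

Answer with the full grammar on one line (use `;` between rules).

Left recursion appears on B.
For B: α = {f, S d}, β = {f f, a a, d}. Rewrite as B → β B' and B' → α B' | ε.

S → f | f f B | B f; B → f f B' | a a B' | d B'; B' → f B' | S d B' | epsilon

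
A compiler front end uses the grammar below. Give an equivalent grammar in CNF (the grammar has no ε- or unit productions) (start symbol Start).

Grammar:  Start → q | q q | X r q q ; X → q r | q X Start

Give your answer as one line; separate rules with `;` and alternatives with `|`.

Introduce a nonterminal for each terminal appearing in a rule of length ≥ 2: X1 → q, X2 → r.
Binarize each right-hand side of length ≥ 3 by chaining fresh nonterminals (Y1, Y2, …): affected rules were Start → X X2 X1 X1; X → X1 X Start.

Start → q | X1 X1 | X Y1; X → X1 X2 | X1 Y3; X1 → q; X2 → r; Y1 → X2 Y2; Y2 → X1 X1; Y3 → X Start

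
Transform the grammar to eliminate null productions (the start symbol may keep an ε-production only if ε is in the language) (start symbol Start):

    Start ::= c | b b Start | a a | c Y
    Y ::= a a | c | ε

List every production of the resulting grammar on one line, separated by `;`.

Nullable set = {Y}.
ε ∉ L(G), so no ε-production is kept.

Start ::= c | b b Start | a a | c Y; Y ::= a a | c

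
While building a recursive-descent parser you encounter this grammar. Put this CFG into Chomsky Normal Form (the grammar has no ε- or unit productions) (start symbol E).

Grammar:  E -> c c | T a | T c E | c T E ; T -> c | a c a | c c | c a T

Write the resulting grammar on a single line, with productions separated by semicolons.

E -> X1 X1 | T X2 | T Y1 | X1 Y2; T -> c | X2 Y3 | X1 X1 | X1 Y4; X1 -> c; X2 -> a; Y1 -> X1 E; Y2 -> T E; Y3 -> X1 X2; Y4 -> X2 T

Introduce a nonterminal for each terminal appearing in a rule of length ≥ 2: X1 → c, X2 → a.
Binarize each right-hand side of length ≥ 3 by chaining fresh nonterminals (Y1, Y2, …): affected rules were E → T X1 E; E → X1 T E; T → X2 X1 X2; T → X1 X2 T.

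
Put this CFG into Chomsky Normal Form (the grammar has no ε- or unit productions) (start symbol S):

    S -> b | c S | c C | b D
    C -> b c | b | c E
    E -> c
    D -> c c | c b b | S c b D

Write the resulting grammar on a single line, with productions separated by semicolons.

S -> b | X1 S | X1 C | X2 D; C -> X2 X1 | b | X1 E; E -> c; D -> X1 X1 | X1 Y1 | S Y2; X1 -> c; X2 -> b; Y1 -> X2 X2; Y2 -> X1 Y3; Y3 -> X2 D

Introduce a nonterminal for each terminal appearing in a rule of length ≥ 2: X1 → c, X2 → b.
Binarize each right-hand side of length ≥ 3 by chaining fresh nonterminals (Y1, Y2, …): affected rules were D → X1 X2 X2; D → S X1 X2 D.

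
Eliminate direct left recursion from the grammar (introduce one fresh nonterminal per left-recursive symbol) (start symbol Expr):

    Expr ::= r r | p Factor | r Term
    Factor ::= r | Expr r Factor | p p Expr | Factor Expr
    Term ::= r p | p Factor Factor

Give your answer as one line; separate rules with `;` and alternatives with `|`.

Left recursion appears on Factor.
For Factor: α = {Expr}, β = {r, Expr r Factor, p p Expr}. Rewrite as Factor → β Factor1 and Factor1 → α Factor1 | ε.

Expr ::= r r | p Factor | r Term; Factor ::= r Factor1 | Expr r Factor Factor1 | p p Expr Factor1; Term ::= r p | p Factor Factor; Factor1 ::= Expr Factor1 | ε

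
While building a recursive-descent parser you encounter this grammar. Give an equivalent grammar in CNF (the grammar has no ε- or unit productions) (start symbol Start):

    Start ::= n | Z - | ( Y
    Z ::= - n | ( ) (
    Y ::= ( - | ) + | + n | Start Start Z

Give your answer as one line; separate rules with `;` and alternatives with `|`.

Start ::= n | Z X1 | X2 Y; Z ::= X1 X3 | X2 Y1; Y ::= X2 X1 | X4 X5 | X5 X3 | Start Y2; X1 ::= -; X2 ::= (; X3 ::= n; X4 ::= ); X5 ::= +; Y1 ::= X4 X2; Y2 ::= Start Z

Introduce a nonterminal for each terminal appearing in a rule of length ≥ 2: X1 → -, X2 → (, X3 → n, X4 → ), X5 → +.
Binarize each right-hand side of length ≥ 3 by chaining fresh nonterminals (Y1, Y2, …): affected rules were Z → X2 X4 X2; Y → Start Start Z.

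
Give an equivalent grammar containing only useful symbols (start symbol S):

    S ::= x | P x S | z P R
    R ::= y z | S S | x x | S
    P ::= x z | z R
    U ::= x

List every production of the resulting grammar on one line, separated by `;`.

S ::= x | P x S | z P R; R ::= y z | S S | x x | S; P ::= x z | z R

Generating nonterminals: {P, R, S, U}.
Reachable from S after that: {P, R, S}.
Removed useless symbols: {U} and every production mentioning them.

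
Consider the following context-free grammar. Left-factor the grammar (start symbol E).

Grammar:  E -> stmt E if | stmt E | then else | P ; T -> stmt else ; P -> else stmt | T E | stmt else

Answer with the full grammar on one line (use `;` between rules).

E has alternatives sharing prefix 'stmt E': factor to E → stmt E E' with E' → if | ε.

E -> then else | P | stmt E E'; T -> stmt else; P -> else stmt | T E | stmt else; E' -> if | ε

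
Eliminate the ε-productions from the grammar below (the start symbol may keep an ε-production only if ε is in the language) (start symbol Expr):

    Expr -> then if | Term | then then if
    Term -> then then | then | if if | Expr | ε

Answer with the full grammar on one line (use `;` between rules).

Expr -> then if | Term | then then if | ε; Term -> then then | then | if if | Expr

Nullable set = {Expr, Term}.
ε ∈ L(G) since Expr is nullable, so keep Expr → ε.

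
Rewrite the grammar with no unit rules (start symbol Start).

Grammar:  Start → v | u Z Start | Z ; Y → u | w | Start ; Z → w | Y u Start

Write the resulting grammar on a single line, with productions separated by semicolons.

Start → w | Y u Start | v | u Z Start; Y → w | Y u Start | v | u Z Start | u; Z → w | Y u Start

Unit pairs: Start ⇒* {Z}; Y ⇒* {Start, Z}.
Replace each nonterminal's rules with the union of the non-unit rules of every nonterminal it unit-derives.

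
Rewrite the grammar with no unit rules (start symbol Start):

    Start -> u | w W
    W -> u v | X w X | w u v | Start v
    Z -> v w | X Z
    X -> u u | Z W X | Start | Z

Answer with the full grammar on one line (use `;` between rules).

Start -> u | w W; W -> u v | X w X | w u v | Start v; Z -> v w | X Z; X -> v w | X Z | u | w W | u u | Z W X

Unit pairs: X ⇒* {Start, Z}.
For every A with A ⇒* B via unit rules, add B's non-unit alternatives to A; then delete every rule of the form X → Y.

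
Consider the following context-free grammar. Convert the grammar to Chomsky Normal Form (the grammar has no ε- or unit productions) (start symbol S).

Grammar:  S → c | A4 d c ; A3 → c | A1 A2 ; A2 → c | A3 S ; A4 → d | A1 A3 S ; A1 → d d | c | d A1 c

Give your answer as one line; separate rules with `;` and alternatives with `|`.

S → c | A4 Y1; A3 → c | A1 A2; A2 → c | A3 S; A4 → d | A1 Y2; A1 → X1 X1 | c | X1 Y3; X1 → d; X2 → c; Y1 → X1 X2; Y2 → A3 S; Y3 → A1 X2

Introduce a nonterminal for each terminal appearing in a rule of length ≥ 2: X1 → d, X2 → c.
Binarize each right-hand side of length ≥ 3 by chaining fresh nonterminals (Y1, Y2, …): affected rules were S → A4 X1 X2; A4 → A1 A3 S; A1 → X1 A1 X2.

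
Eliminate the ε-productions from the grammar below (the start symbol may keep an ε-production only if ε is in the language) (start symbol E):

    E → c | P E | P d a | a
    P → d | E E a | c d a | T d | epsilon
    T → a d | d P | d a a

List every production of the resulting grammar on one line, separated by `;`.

Nullable nonterminals: {P}.
ε ∉ L(G), so no ε-production is kept.
Add the nullable-subset variants: E → P d a gives P d a | d a. T → d P gives d P | d.

E → c | P E | P d a | d a | a; P → d | E E a | c d a | T d; T → a d | d P | d | d a a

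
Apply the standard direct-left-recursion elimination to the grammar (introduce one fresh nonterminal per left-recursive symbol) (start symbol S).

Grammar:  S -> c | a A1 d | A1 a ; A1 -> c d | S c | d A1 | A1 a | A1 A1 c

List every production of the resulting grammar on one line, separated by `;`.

S -> c | a A1 d | A1 a; A1 -> c d A1' | S c A1' | d A1 A1'; A1' -> a A1' | A1 c A1' | ε

Directly left-recursive nonterminal: A1.
For A1: α = {a, A1 c}, β = {c d, S c, d A1}. Rewrite as A1 → β A1' and A1' → α A1' | ε.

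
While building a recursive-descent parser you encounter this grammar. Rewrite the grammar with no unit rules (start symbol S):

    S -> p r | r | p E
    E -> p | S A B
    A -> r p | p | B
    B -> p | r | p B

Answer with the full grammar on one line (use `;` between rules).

Unit pairs: A ⇒* {B}.
For every A with A ⇒* B via unit rules, add B's non-unit alternatives to A; then delete every rule of the form X → Y.

S -> p r | r | p E; E -> p | S A B; A -> p | r | p B | r p; B -> p | r | p B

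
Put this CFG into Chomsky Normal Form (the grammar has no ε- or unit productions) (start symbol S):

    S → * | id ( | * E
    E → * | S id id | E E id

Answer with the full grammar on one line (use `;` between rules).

Introduce a nonterminal for each terminal appearing in a rule of length ≥ 2: X1 → id, X2 → (, X3 → *.
Binarize each right-hand side of length ≥ 3 by chaining fresh nonterminals (Y1, Y2, …): affected rules were E → S X1 X1; E → E E X1.

S → * | X1 X2 | X3 E; E → * | S Y1 | E Y2; X1 → id; X2 → (; X3 → *; Y1 → X1 X1; Y2 → E X1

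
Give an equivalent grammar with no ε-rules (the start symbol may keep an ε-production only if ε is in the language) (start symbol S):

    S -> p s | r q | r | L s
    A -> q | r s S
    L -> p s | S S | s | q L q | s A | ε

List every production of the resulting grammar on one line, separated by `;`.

Nullable nonterminals: {L}.
ε ∉ L(G), so no ε-production is kept.
Expand every rule over subsets of its nullable positions: S → L s gives L s | s. L → q L q gives q L q | q q.

S -> p s | r q | r | L s | s; A -> q | r s S; L -> p s | S S | s | q L q | q q | s A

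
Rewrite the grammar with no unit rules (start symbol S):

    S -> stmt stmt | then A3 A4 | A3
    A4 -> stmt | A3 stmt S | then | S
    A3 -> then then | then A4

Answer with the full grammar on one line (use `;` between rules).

Unit pairs: A4 ⇒* {A3, S}; S ⇒* {A3}.
For each unit pair (A, B), copy every non-unit production of B to A, then drop all unit productions.

S -> stmt stmt | then A3 A4 | then then | then A4; A4 -> stmt | A3 stmt S | then | stmt stmt | then A3 A4 | then then | then A4; A3 -> then then | then A4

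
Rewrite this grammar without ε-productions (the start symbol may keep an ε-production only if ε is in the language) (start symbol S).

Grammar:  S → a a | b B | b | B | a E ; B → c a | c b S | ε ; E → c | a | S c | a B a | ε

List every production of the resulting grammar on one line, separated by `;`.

S → a a | b B | b | B | a E | a | ε; B → c a | c b S | c b; E → c | a | S c | a B a | a a

Nullable set = {B, E, S}.
ε ∈ L(G) since S is nullable, so keep S → ε.
Add the nullable-subset variants: S → b B gives b B | b. S → a E gives a E | a. B → c b S gives c b S | c b. E → a B a gives a B a | a a.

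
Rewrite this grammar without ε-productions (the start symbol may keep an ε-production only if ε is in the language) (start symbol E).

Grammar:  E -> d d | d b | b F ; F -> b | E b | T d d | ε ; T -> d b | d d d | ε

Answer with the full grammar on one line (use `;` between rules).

E -> d d | d b | b F | b; F -> b | E b | T d d | d d; T -> d b | d d d

Nullable set = {F, T}.
ε ∉ L(G), so no ε-production is kept.
Add the nullable-subset variants: E → b F gives b F | b. F → T d d gives T d d | d d.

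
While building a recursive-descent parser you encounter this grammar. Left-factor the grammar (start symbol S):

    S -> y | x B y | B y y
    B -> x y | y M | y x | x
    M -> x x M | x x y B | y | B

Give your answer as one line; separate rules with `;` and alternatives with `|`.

B has alternatives sharing prefix 'x': factor to B → x B' with B' → y | ε.
B has alternatives sharing prefix 'y': factor to B → y B'' with B'' → M | x.
M has alternatives sharing prefix 'x x': factor to M → x x M' with M' → M | y B.

S -> y | x B y | B y y; B -> x B' | y B''; M -> y | B | x x M'; B' -> y | eps; B'' -> M | x; M' -> M | y B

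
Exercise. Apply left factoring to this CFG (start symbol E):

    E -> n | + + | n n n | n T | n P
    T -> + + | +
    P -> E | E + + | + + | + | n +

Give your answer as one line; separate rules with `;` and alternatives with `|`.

E -> + + | n E'; T -> + T'; P -> n + | E P' | + P''; E' -> ε | n n | T | P; T' -> + | ε; P' -> ε | + +; P'' -> + | ε

E has alternatives sharing prefix 'n': factor to E → n E' with E' → ε | n n | T | P.
T has alternatives sharing prefix '+': factor to T → + T' with T' → + | ε.
P has alternatives sharing prefix 'E': factor to P → E P' with P' → ε | + +.
P has alternatives sharing prefix '+': factor to P → + P'' with P'' → + | ε.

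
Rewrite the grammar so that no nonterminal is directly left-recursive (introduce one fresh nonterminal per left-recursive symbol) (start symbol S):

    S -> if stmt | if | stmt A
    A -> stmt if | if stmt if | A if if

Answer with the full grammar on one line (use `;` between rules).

Directly left-recursive nonterminal: A.
For A: α = {if if}, β = {stmt if, if stmt if}. Rewrite as A → β A' and A' → α A' | ε.

S -> if stmt | if | stmt A; A -> stmt if A' | if stmt if A'; A' -> if if A' | ε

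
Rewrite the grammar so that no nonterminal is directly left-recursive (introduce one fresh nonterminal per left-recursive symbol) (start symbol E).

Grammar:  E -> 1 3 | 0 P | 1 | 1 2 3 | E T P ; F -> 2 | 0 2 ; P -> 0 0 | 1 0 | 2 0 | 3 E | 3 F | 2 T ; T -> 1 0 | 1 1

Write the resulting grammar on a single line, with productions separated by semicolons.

Left recursion appears on E.
For E: α = {T P}, β = {1 3, 0 P, 1, 1 2 3}. Rewrite as E → β E' and E' → α E' | ε.

E -> 1 3 E' | 0 P E' | 1 E' | 1 2 3 E'; F -> 2 | 0 2; P -> 0 0 | 1 0 | 2 0 | 3 E | 3 F | 2 T; T -> 1 0 | 1 1; E' -> T P E' | ε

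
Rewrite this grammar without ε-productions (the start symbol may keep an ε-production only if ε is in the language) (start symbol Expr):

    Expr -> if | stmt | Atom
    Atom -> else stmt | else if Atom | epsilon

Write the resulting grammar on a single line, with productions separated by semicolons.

Nullable nonterminals: {Atom, Expr}.
ε ∈ L(G) since Expr is nullable, so keep Expr → ε.
For each production, add variants omitting each subset of nullable occurrences: Atom → else if Atom gives else if Atom | else if.

Expr -> if | stmt | Atom | epsilon; Atom -> else stmt | else if Atom | else if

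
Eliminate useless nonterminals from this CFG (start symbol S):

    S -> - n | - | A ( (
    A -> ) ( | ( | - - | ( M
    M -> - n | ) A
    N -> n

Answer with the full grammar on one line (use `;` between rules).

Generating nonterminals: {A, M, N, S}.
Reachable from S after that: {A, M, S}.
Removed useless symbols: {N} and every production mentioning them.

S -> - n | - | A ( (; A -> ) ( | ( | - - | ( M; M -> - n | ) A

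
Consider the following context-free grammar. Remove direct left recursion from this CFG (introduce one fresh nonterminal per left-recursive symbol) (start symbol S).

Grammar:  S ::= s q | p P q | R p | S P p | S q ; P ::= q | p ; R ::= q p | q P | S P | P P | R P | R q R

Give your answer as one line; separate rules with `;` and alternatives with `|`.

Directly left-recursive nonterminals: S, R.
For S: α = {P p, q}, β = {s q, p P q, R p}. Rewrite as S → β S' and S' → α S' | ε.
For R: α = {P, q R}, β = {q p, q P, S P, P P}. Rewrite as R → β R' and R' → α R' | ε.

S ::= s q S' | p P q S' | R p S'; P ::= q | p; R ::= q p R' | q P R' | S P R' | P P R'; S' ::= P p S' | q S' | ε; R' ::= P R' | q R R' | ε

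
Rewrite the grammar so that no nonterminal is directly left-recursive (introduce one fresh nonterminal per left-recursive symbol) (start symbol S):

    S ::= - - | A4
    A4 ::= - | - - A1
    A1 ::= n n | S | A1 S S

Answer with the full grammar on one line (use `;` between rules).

S ::= - - | A4; A4 ::= - | - - A1; A1 ::= n n A1' | S A1'; A1' ::= S S A1' | ε

Directly left-recursive nonterminal: A1.
For A1: α = {S S}, β = {n n, S}. Rewrite as A1 → β A1' and A1' → α A1' | ε.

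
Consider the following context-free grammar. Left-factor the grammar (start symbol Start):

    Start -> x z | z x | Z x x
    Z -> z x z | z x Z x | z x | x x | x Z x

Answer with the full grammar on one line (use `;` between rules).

Z has alternatives sharing prefix 'z x': factor to Z → z x Z1 with Z1 → z | Z x | ε.
Z has alternatives sharing prefix 'x': factor to Z → x Z2 with Z2 → x | Z x.

Start -> x z | z x | Z x x; Z -> z x Z1 | x Z2; Z1 -> z | Z x | ε; Z2 -> x | Z x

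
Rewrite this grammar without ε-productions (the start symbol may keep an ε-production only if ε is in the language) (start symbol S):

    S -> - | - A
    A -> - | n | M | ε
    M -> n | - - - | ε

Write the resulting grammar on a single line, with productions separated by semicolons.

S -> - | - A; A -> - | n | M; M -> n | - - -

Nullable set = {A, M}.
ε ∉ L(G), so no ε-production is kept.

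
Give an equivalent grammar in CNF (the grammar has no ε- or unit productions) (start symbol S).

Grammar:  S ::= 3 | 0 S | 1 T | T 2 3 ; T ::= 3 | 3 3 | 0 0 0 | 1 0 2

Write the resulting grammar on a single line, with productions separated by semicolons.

S ::= 3 | X1 S | X2 T | T Y1; T ::= 3 | X4 X4 | X1 Y2 | X2 Y3; X1 ::= 0; X2 ::= 1; X3 ::= 2; X4 ::= 3; Y1 ::= X3 X4; Y2 ::= X1 X1; Y3 ::= X1 X3

Introduce a nonterminal for each terminal appearing in a rule of length ≥ 2: X1 → 0, X2 → 1, X3 → 2, X4 → 3.
Binarize each right-hand side of length ≥ 3 by chaining fresh nonterminals (Y1, Y2, …): affected rules were S → T X3 X4; T → X1 X1 X1; T → X2 X1 X3.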